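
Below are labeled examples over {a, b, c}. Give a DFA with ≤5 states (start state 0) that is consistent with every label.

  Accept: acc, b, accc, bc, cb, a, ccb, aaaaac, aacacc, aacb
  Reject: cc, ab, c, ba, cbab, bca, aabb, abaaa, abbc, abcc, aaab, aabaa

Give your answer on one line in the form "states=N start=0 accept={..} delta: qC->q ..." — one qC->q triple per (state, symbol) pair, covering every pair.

states=5 start=0 accept={1,4} delta: 0a->1 0b->1 0c->0 1a->2 1b->2 1c->1 2a->2 2b->3 2c->4 3a->1 3b->0 3c->0 4a->1 4b->1 4c->0

Grow the machine one transition at a time. Run the examples from 0; the earliest place one falls off (shortest prefix, ties alphabetical) gets sent to the lowest-numbered state that keeps every Accept/Reject pair distinguishable — a pair clashes when both reach the same state with identical unread suffix — and to a fresh state only if none does.
a: 0a undefined. 0a->0: no, acc/cc meet in 0 with "cc" left. Open state 1: 0a->1.
b: 0b undefined. 0b->0: no, bc/c meet in 0 with "c" left. 0b->1: ok.
c: 0c undefined. 0c->0: ok.
aa: 1a undefined. 1a->0: no, b/cbab meet in 1. 1a->1: no, b/ba meet in 1. Open state 2: 1a->2.
ab: 1b undefined. 1b->0: no, bc/abbc meet in 1 with "c" left. 1b->1: no, acc/abcc meet in 1 with "cc" left. 1b->2: ok.
ac: 1c undefined. 1c->0: no, acc/cc meet in 0. 1c->1: ok.
aaa: 2a undefined. 2a->0: no, acc/aaab meet in 1. 2a->1: no, acc/abaaa meet in 1. 2a->2: ok.
aab: 2b undefined. 2b->0: no, acc/aabb meet in 1. 2b->1: no, acc/cbab meet in 1. 2b->2: no, aaaaac/abbc meet in 2 with "c" left. Open state 3: 2b->3.
aac: 2c undefined. 2c->0: no, aaaaac/cc meet in 0. 2c->1: no, acc/abcc meet in 1. 2c->2: no, aaaaac/ab meet in 2. 2c->3: no, aaaaac/cbab meet in 3. Open state 4: 2c->4.
aaba: 3a undefined. 3a->0: no, acc/aabaa meet in 1. 3a->1: ok.
aabb: 3b undefined. 3b->0: ok.
aaca: 4a undefined. 4a->0: no, aacacc/cc meet in 0. 4a->1: ok.
aacb: 4b undefined. 4b->0: no, aacb/cc meet in 0. 4b->1: ok.
abbc: 3c undefined. 3c->0: ok.
abcc: 4c undefined. 4c->0: ok.
All examples now run through 5 states with every (state, symbol) defined. Accept strings end in {1,4}, Reject strings end in {0,2,3}; accept={1,4}.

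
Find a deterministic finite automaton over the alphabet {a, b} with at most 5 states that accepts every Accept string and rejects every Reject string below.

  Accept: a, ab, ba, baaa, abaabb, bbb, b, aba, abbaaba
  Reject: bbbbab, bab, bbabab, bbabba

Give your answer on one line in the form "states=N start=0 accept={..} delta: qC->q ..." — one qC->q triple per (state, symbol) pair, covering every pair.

states=4 start=0 accept={0,1,3} delta: 0a->0 0b->1 1a->1 1b->2 2a->1 2b->3 3a->2 3b->1

Grow the machine one transition at a time. Run the examples from 0; the earliest place one falls off (shortest prefix, ties alphabetical) gets sent to the lowest-numbered state that keeps every Accept/Reject pair distinguishable — a pair clashes when both reach the same state with identical unread suffix — and to a fresh state only if none does.
a: 0a undefined. 0a->0: ok.
b: 0b undefined. 0b->0: no, a/bbbbab meet in 0. Open state 1: 0b->1.
ba: 1a undefined. 1a->0: no, ab/bab meet in 1. 1a->1: ok.
bb: 1b undefined. 1b->0: no, a/bab meet in 0. 1b->1: no, ab/bbbbab meet in 1. Open state 2: 1b->2.
bba: 2a undefined. 2a->0: no, a/bbabba meet in 0. 2a->1: ok.
bbb: 2b undefined. 2b->0: no, a/bbabba meet in 0. 2b->1: no, ab/bbabba meet in 1. 2b->2: no, ab/bbabba meet in 1. Open state 3: 2b->3.
bbbb: 3b undefined. 3b->0: no, ab/bbbbab meet in 1. 3b->1: ok.
bbabba: 3a undefined. 3a->0: no, a/bbabba meet in 0. 3a->1: no, ab/bbabba meet in 1. 3a->2: ok.
All examples now run through 4 states with every (state, symbol) defined. Accept strings end in {0,1,3}, Reject strings end in {2}; accept={0,1,3}.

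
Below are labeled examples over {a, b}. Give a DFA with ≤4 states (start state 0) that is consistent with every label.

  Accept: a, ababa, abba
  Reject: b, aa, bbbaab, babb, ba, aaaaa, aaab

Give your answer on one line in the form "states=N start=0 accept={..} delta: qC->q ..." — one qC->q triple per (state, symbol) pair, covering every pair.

states=3 start=0 accept={1} delta: 0a->1 0b->2 1a->2 1b->2 2a->2 2b->0

State merging on the prefix tree: take the shortest (then alphabetical) example prefix whose next move is undefined and point that move at state 0, else 1, else 2, ...; a target is out if some Accept/Reject pair would then sit in one state with the same input left (inseparable). If every existing state is out, open a new one.
a: 0a undefined. 0a->0: no, a/aa meet in 0. Open state 1: 0a->1.
b: 0b undefined. 0b->0: no, a/ba meet in 1. 0b->1: no, a/b meet in 1. Open state 2: 0b->2.
aa: 1a undefined. 1a->0: no, a/aaaaa meet in 1. 1a->1: no, a/aa meet in 1. 1a->2: ok.
ab: 1b undefined. 1b->0: no, abba/ba meet in 2 with "a" left. 1b->1: no, abba/b meet in 2. 1b->2: ok.
ba: 2a undefined. 2a->0: no, ababa/ba meet in 0. 2a->1: no, a/ba meet in 1. 2a->2: ok.
bb: 2b undefined. 2b->0: ok.
All examples now run through 3 states with every (state, symbol) defined. Accept strings end in {1}, Reject strings end in {0,2}; accept={1}.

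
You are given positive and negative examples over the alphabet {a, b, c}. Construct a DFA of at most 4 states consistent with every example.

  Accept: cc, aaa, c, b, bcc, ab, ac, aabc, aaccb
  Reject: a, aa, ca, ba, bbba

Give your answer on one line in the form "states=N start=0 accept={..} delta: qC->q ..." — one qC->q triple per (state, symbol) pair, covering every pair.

Fold the examples into a partial DFA from state 0: repeatedly fix the first undefined (state, symbol) met by the shortest-then-alphabetical prefix, trying targets in increasing order and rejecting any under which an Accept and a Reject string meet in one state with the same remainder; add a state when all current targets are rejected. Accepting states are where Accept strings end.
a: 0a undefined. 0a->0: no, aaa/a meet in 0. Open state 1: 0a->1.
b: 0b undefined. 0b->0: ok.
c: 0c undefined. 0c->0: ok.
aa: 1a undefined. 1a->0: no, cc/aa meet in 0. 1a->1: no, aaa/a meet in 1. Open state 2: 1a->2.
ab: 1b undefined. 1b->0: ok.
ac: 1c undefined. 1c->0: ok.
aaa: 2a undefined. 2a->0: ok.
aab: 2b undefined. 2b->0: ok.
aac: 2c undefined. 2c->0: ok.
All examples now run through 3 states with every (state, symbol) defined. Accept strings end in {0}, Reject strings end in {1,2}; accept={0}.

states=3 start=0 accept={0} delta: 0a->1 0b->0 0c->0 1a->2 1b->0 1c->0 2a->0 2b->0 2c->0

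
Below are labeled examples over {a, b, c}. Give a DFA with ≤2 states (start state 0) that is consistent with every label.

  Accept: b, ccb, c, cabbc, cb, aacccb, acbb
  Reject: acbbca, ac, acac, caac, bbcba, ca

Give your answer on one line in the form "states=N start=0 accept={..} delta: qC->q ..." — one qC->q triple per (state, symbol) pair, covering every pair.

states=2 start=0 accept={0} delta: 0a->1 0b->0 0c->0 1a->1 1b->0 1c->1

State merging on the prefix tree: take the shortest (then alphabetical) example prefix whose next move is undefined and point that move at state 0, else 1, else 2, ...; a target is out if some Accept/Reject pair would then sit in one state with the same input left (inseparable). If every existing state is out, open a new one.
a: 0a undefined. 0a->0: no, c/ac meet in 0 with "c" left. Open state 1: 0a->1.
b: 0b undefined. 0b->0: ok.
c: 0c undefined. 0c->0: ok.
aa: 1a undefined. 1a->0: no, b/caac meet in 0. 1a->1: ok.
ac: 1c undefined. 1c->0: no, b/ac meet in 0. 1c->1: ok.
acb: 1b undefined. 1b->0: ok.
All examples now run through 2 states with every (state, symbol) defined. Accept strings end in {0}, Reject strings end in {1}; accept={0}.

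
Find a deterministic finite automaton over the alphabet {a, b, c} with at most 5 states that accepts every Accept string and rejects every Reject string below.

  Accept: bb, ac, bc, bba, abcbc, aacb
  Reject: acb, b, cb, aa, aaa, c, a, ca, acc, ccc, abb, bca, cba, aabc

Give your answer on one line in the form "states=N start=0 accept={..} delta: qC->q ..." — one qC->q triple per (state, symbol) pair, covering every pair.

Fold the examples into a partial DFA from state 0: repeatedly fix the first undefined (state, symbol) met by the shortest-then-alphabetical prefix, trying targets in increasing order and rejecting any under which an Accept and a Reject string meet in one state with the same remainder; add a state when all current targets are rejected. Accepting states are where Accept strings end.
a: 0a undefined. 0a->0: no, bb/abb meet in 0 with "bb" left. Open state 1: 0a->1.
b: 0b undefined. 0b->0: no, bb/b meet in 0. 0b->1: ok.
c: 0c undefined. 0c->0: ok.
aa: 1a undefined. 1a->0: no, ac/aabc meet in 1 with "c" left. 1a->1: no, aacb/acb meet in 1 with "cb" left. Open state 2: 1a->2.
ab: 1b undefined. 1b->0: no, bb/c meet in 0. 1b->1: no, bb/b meet in 1. 1b->2: no, bb/aa meet in 2. Open state 3: 1b->3.
ac: 1c undefined. 1c->0: no, ac/c meet in 0. 1c->1: no, bb/acb meet in 3. 1c->2: no, ac/aa meet in 2. 1c->3: no, bba/bca meet in 3 with "a" left. Open state 4: 1c->4.
aaa: 2a undefined. 2a->0: ok.
aab: 2b undefined. 2b->0: ok.
aac: 2c undefined. 2c->0: no, aacb/b meet in 1. 2c->1: ok.
abb: 3b undefined. 3b->0: ok.
abc: 3c undefined. 3c->0: ok.
acb: 4b undefined. 4b->0: ok.
acc: 4c undefined. 4c->0: ok.
bba: 3a undefined. 3a->0: no, bba/acb meet in 0. 3a->1: no, bba/b meet in 1. 3a->2: no, bba/aa meet in 2. 3a->3: ok.
bca: 4a undefined. 4a->0: ok.
All examples now run through 5 states with every (state, symbol) defined. Accept strings end in {3,4}, Reject strings end in {0,1,2}; accept={3,4}.

states=5 start=0 accept={3,4} delta: 0a->1 0b->1 0c->0 1a->2 1b->3 1c->4 2a->0 2b->0 2c->1 3a->3 3b->0 3c->0 4a->0 4b->0 4c->0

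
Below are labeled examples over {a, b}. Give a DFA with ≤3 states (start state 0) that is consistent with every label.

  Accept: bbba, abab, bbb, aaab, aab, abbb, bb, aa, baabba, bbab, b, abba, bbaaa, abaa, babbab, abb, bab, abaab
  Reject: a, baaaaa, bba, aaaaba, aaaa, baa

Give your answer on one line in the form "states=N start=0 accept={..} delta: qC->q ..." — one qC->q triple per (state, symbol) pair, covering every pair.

states=3 start=0 accept={0,2} delta: 0a->1 0b->2 1a->2 1b->0 2a->0 2b->0

State merging on the prefix tree: take the shortest (then alphabetical) example prefix whose next move is undefined and point that move at state 0, else 1, else 2, ...; a target is out if some Accept/Reject pair would then sit in one state with the same input left (inseparable). If every existing state is out, open a new one.
a: 0a undefined. 0a->0: no, aa/a meet in 0. Open state 1: 0a->1.
b: 0b undefined. 0b->0: no, bbba/a meet in 1. 0b->1: no, b/a meet in 1. Open state 2: 0b->2.
aa: 1a undefined. 1a->0: no, aa/aaaa meet in 0. 1a->1: no, aa/a meet in 1. 1a->2: ok.
ab: 1b undefined. 1b->0: ok.
ba: 2a undefined. 2a->0: ok.
bb: 2b undefined. 2b->0: ok.
All examples now run through 3 states with every (state, symbol) defined. Accept strings end in {0,2}, Reject strings end in {1}; accept={0,2}.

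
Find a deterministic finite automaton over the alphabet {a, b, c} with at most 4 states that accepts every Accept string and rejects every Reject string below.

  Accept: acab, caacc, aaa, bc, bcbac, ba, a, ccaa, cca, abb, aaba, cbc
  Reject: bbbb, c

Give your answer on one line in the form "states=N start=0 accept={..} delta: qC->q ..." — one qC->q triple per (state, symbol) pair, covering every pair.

Grow the machine one transition at a time. Run the examples from 0; the earliest place one falls off (shortest prefix, ties alphabetical) gets sent to the lowest-numbered state that keeps every Accept/Reject pair distinguishable — a pair clashes when both reach the same state with identical unread suffix — and to a fresh state only if none does.
a: 0a undefined. 0a->0: ok.
b: 0b undefined. 0b->0: no, aaa/bbbb meet in 0. Open state 1: 0b->1.
c: 0c undefined. 0c->0: no, caacc/c meet in 0. 0c->1: ok.
ba: 1a undefined. 1a->0: no, acab/c meet in 1. 1a->1: no, ba/c meet in 1. Open state 2: 1a->2.
bb: 1b undefined. 1b->0: no, aaa/bbbb meet in 0. 1b->1: no, abb/bbbb meet in 1. 1b->2: ok.
bc: 1c undefined. 1c->0: ok.
bbb: 2b undefined. 2b->0: ok.
caa: 2a undefined. 2a->0: ok.
cbc: 2c undefined. 2c->0: ok.
All examples now run through 3 states with every (state, symbol) defined. Accept strings end in {0,2}, Reject strings end in {1}; accept={0,2}.

states=3 start=0 accept={0,2} delta: 0a->0 0b->1 0c->1 1a->2 1b->2 1c->0 2a->0 2b->0 2c->0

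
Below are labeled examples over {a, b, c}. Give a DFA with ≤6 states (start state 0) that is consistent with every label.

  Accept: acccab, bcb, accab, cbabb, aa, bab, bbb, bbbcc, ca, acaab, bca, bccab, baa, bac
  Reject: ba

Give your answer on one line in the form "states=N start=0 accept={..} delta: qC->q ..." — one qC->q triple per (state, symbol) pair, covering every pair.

Fold the examples into a partial DFA from state 0: repeatedly fix the first undefined (state, symbol) met by the shortest-then-alphabetical prefix, trying targets in increasing order and rejecting any under which an Accept and a Reject string meet in one state with the same remainder; add a state when all current targets are rejected. Accepting states are where Accept strings end.
a: 0a undefined. 0a->0: ok.
b: 0b undefined. 0b->0: no, aa/ba meet in 0. Open state 1: 0b->1.
c: 0c undefined. 0c->0: ok.
ba: 1a undefined. 1a->0: no, aa/ba meet in 0. 1a->1: no, acccab/ba meet in 1. Open state 2: 1a->2.
bb: 1b undefined. 1b->0: ok.
bc: 1c undefined. 1c->0: ok.
baa: 2a undefined. 2a->0: ok.
bab: 2b undefined. 2b->0: ok.
bac: 2c undefined. 2c->0: ok.
All examples now run through 3 states with every (state, symbol) defined. Accept strings end in {0,1}, Reject strings end in {2}; accept={0,1}.

states=3 start=0 accept={0,1} delta: 0a->0 0b->1 0c->0 1a->2 1b->0 1c->0 2a->0 2b->0 2c->0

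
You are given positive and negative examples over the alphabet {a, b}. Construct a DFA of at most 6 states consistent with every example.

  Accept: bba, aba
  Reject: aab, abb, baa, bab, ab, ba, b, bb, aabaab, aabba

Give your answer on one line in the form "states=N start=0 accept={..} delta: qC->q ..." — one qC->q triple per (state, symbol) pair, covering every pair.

State merging on the prefix tree: take the shortest (then alphabetical) example prefix whose next move is undefined and point that move at state 0, else 1, else 2, ...; a target is out if some Accept/Reject pair would then sit in one state with the same input left (inseparable). If every existing state is out, open a new one.
a: 0a undefined. 0a->0: no, bba/aabba meet in 0 with "bba" left. Open state 1: 0a->1.
b: 0b undefined. 0b->0: no, bba/ba meet in 1. 0b->1: ok.
aa: 1a undefined. 1a->0: no, bba/aabba meet in 1 with "ba" left. 1a->1: ok.
ab: 1b undefined. 1b->0: no, bba/abb meet in 1. 1b->1: no, bba/aab meet in 1. Open state 2: 1b->2.
aba: 2a undefined. 2a->0: ok.
abb: 2b undefined. 2b->0: no, bba/abb meet in 0. 2b->1: ok.
All examples now run through 3 states with every (state, symbol) defined. Accept strings end in {0}, Reject strings end in {1,2}; accept={0}.

states=3 start=0 accept={0} delta: 0a->1 0b->1 1a->1 1b->2 2a->0 2b->1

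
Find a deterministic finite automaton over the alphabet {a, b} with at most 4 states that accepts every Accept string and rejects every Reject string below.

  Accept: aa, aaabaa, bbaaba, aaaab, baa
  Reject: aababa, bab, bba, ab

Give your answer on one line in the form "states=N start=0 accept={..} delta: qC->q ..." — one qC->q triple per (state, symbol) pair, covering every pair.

states=4 start=0 accept={2,3} delta: 0a->1 0b->0 1a->2 1b->0 2a->1 2b->3 3a->3 3b->0

Grow the machine one transition at a time. Run the examples from 0; the earliest place one falls off (shortest prefix, ties alphabetical) gets sent to the lowest-numbered state that keeps every Accept/Reject pair distinguishable — a pair clashes when both reach the same state with identical unread suffix — and to a fresh state only if none does.
a: 0a undefined. 0a->0: no, aaaab/ab meet in 0 with "b" left. Open state 1: 0a->1.
b: 0b undefined. 0b->0: ok.
aa: 1a undefined. 1a->0: no, bbaaba/bba meet in 1. 1a->1: no, aa/bba meet in 1. Open state 2: 1a->2.
ab: 1b undefined. 1b->0: ok.
aaa: 2a undefined. 2a->0: no, aaaab/bab meet in 0. 2a->1: ok.
aab: 2b undefined. 2b->0: no, bbaaba/aababa meet in 1. 2b->1: no, aa/aababa meet in 2. 2b->2: no, bbaaba/aababa meet in 1. Open state 3: 2b->3.
aaba: 3a undefined. 3a->0: no, bbaaba/bab meet in 0. 3a->1: no, bbaaba/aababa meet in 1. 3a->2: no, aa/aababa meet in 2. 3a->3: ok.
aabab: 3b undefined. 3b->0: ok.
All examples now run through 4 states with every (state, symbol) defined. Accept strings end in {2,3}, Reject strings end in {0,1}; accept={2,3}.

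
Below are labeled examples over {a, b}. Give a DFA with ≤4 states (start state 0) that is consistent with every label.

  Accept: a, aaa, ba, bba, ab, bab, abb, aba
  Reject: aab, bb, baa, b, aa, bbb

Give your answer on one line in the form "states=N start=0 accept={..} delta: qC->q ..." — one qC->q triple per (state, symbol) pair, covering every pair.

states=3 start=0 accept={1,2} delta: 0a->1 0b->0 1a->0 1b->2 2a->1 2b->1

Grow the machine one transition at a time. Run the examples from 0; the earliest place one falls off (shortest prefix, ties alphabetical) gets sent to the lowest-numbered state that keeps every Accept/Reject pair distinguishable — a pair clashes when both reach the same state with identical unread suffix — and to a fresh state only if none does.
a: 0a undefined. 0a->0: no, a/aa meet in 0. Open state 1: 0a->1.
b: 0b undefined. 0b->0: ok.
aa: 1a undefined. 1a->0: ok.
ab: 1b undefined. 1b->0: no, ab/aab meet in 0. 1b->1: no, aba/aab meet in 0. Open state 2: 1b->2.
aba: 2a undefined. 2a->0: no, aba/aab meet in 0. 2a->1: ok.
abb: 2b undefined. 2b->0: no, abb/aab meet in 0. 2b->1: ok.
All examples now run through 3 states with every (state, symbol) defined. Accept strings end in {1,2}, Reject strings end in {0}; accept={1,2}.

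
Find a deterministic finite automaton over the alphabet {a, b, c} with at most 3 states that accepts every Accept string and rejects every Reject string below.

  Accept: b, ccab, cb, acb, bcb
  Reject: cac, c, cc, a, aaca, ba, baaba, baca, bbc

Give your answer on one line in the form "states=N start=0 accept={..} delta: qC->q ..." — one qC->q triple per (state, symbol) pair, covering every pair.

states=2 start=0 accept={1} delta: 0a->0 0b->1 0c->0 1a->0 1b->0 1c->0

Grow the machine one transition at a time. Run the examples from 0; the earliest place one falls off (shortest prefix, ties alphabetical) gets sent to the lowest-numbered state that keeps every Accept/Reject pair distinguishable — a pair clashes when both reach the same state with identical unread suffix — and to a fresh state only if none does.
a: 0a undefined. 0a->0: ok.
b: 0b undefined. 0b->0: no, b/a meet in 0. Open state 1: 0b->1.
c: 0c undefined. 0c->0: ok.
ba: 1a undefined. 1a->0: ok.
bb: 1b undefined. 1b->0: ok.
bc: 1c undefined. 1c->0: ok.
All examples now run through 2 states with every (state, symbol) defined. Accept strings end in {1}, Reject strings end in {0}; accept={1}.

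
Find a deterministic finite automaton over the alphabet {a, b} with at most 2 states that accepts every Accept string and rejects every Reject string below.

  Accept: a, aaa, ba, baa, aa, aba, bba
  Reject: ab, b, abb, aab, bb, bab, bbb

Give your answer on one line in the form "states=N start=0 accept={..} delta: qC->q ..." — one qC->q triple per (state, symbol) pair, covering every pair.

states=2 start=0 accept={0} delta: 0a->0 0b->1 1a->0 1b->1

Fold the examples into a partial DFA from state 0: repeatedly fix the first undefined (state, symbol) met by the shortest-then-alphabetical prefix, trying targets in increasing order and rejecting any under which an Accept and a Reject string meet in one state with the same remainder; add a state when all current targets are rejected. Accepting states are where Accept strings end.
a: 0a undefined. 0a->0: ok.
b: 0b undefined. 0b->0: no, a/ab meet in 0. Open state 1: 0b->1.
ba: 1a undefined. 1a->0: ok.
bb: 1b undefined. 1b->0: no, a/abb meet in 0. 1b->1: ok.
All examples now run through 2 states with every (state, symbol) defined. Accept strings end in {0}, Reject strings end in {1}; accept={0}.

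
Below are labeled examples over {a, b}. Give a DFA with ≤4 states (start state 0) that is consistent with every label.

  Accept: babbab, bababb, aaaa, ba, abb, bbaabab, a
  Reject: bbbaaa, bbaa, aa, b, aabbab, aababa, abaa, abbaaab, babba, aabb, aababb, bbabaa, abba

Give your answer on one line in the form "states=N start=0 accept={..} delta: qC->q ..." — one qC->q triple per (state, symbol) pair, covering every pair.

states=4 start=0 accept={1} delta: 0a->1 0b->0 1a->2 1b->3 2a->0 2b->1 3a->1 3b->1

Fold the examples into a partial DFA from state 0: repeatedly fix the first undefined (state, symbol) met by the shortest-then-alphabetical prefix, trying targets in increasing order and rejecting any under which an Accept and a Reject string meet in one state with the same remainder; add a state when all current targets are rejected. Accepting states are where Accept strings end.
a: 0a undefined. 0a->0: no, aaaa/aa meet in 0. Open state 1: 0a->1.
b: 0b undefined. 0b->0: ok.
aa: 1a undefined. 1a->0: no, aaaa/bbaa meet in 0. 1a->1: no, babbab/aabbab meet in 1 with "bbab" left. Open state 2: 1a->2.
ab: 1b undefined. 1b->0: no, babbab/b meet in 0. 1b->1: no, bababb/aabb meet in 2 with "bb" left. 1b->2: no, aaaa/abaa meet in 2 with "aa" left. Open state 3: 1b->3.
aaa: 2a undefined. 2a->0: ok.
aab: 2b undefined. 2b->0: no, abb/aababb meet in 3 with "b" left. 2b->1: ok.
aba: 3a undefined. 3a->0: no, bababb/bbbaaa meet in 0. 3a->1: ok.
abb: 3b undefined. 3b->0: no, babbab/aabbab meet in 3. 3b->1: ok.
All examples now run through 4 states with every (state, symbol) defined. Accept strings end in {1}, Reject strings end in {0,2,3}; accept={1}.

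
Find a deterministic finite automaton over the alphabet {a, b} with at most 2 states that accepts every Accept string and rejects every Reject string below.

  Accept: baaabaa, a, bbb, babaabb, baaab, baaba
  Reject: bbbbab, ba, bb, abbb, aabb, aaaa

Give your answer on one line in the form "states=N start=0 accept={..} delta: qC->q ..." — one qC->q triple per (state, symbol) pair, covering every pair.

Fold the examples into a partial DFA from state 0: repeatedly fix the first undefined (state, symbol) met by the shortest-then-alphabetical prefix, trying targets in increasing order and rejecting any under which an Accept and a Reject string meet in one state with the same remainder; add a state when all current targets are rejected. Accepting states are where Accept strings end.
a: 0a undefined. 0a->0: no, a/aaaa meet in 0. Open state 1: 0a->1.
b: 0b undefined. 0b->0: no, a/ba meet in 1. 0b->1: ok.
aa: 1a undefined. 1a->0: ok.
ab: 1b undefined. 1b->0: ok.
All examples now run through 2 states with every (state, symbol) defined. Accept strings end in {1}, Reject strings end in {0}; accept={1}.

states=2 start=0 accept={1} delta: 0a->1 0b->1 1a->0 1b->0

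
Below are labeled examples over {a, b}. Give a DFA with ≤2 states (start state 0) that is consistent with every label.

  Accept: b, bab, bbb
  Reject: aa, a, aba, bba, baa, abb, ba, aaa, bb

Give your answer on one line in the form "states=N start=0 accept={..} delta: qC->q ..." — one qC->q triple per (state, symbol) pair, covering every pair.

states=2 start=0 accept={1} delta: 0a->0 0b->1 1a->0 1b->0

Grow the machine one transition at a time. Run the examples from 0; the earliest place one falls off (shortest prefix, ties alphabetical) gets sent to the lowest-numbered state that keeps every Accept/Reject pair distinguishable — a pair clashes when both reach the same state with identical unread suffix — and to a fresh state only if none does.
a: 0a undefined. 0a->0: ok.
b: 0b undefined. 0b->0: no, b/aa meet in 0. Open state 1: 0b->1.
ba: 1a undefined. 1a->0: ok.
bb: 1b undefined. 1b->0: ok.
All examples now run through 2 states with every (state, symbol) defined. Accept strings end in {1}, Reject strings end in {0}; accept={1}.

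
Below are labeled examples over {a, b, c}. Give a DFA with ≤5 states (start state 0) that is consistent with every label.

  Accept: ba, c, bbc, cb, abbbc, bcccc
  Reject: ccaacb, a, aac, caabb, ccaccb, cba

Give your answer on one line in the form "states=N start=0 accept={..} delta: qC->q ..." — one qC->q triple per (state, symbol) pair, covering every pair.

Grow the machine one transition at a time. Run the examples from 0; the earliest place one falls off (shortest prefix, ties alphabetical) gets sent to the lowest-numbered state that keeps every Accept/Reject pair distinguishable — a pair clashes when both reach the same state with identical unread suffix — and to a fresh state only if none does.
a: 0a undefined. 0a->0: no, c/aac meet in 0 with "c" left. Open state 1: 0a->1.
b: 0b undefined. 0b->0: no, ba/a meet in 1. 0b->1: ok.
c: 0c undefined. 0c->0: no, ba/cba meet in 1 with "a" left. 0c->1: no, c/a meet in 1. Open state 2: 0c->2.
aa: 1a undefined. 1a->0: no, c/aac meet in 2. 1a->1: no, ba/a meet in 1. 1a->2: ok.
ab: 1b undefined. 1b->0: ok.
bc: 1c undefined. 1c->0: ok.
ca: 2a undefined. 2a->0: ok.
cb: 2b undefined. 2b->0: ok.
cc: 2c undefined. 2c->0: no, cb/aac meet in 0. 2c->1: no, cb/ccaacb meet in 0. 2c->2: no, ba/aac meet in 2. Open state 3: 2c->3.
cca: 3a undefined. 3a->0: ok.
bcccc: 3c undefined. 3c->0: ok.
ccaccb: 3b undefined. 3b->0: no, cb/ccaccb meet in 0. 3b->1: ok.
All examples now run through 4 states with every (state, symbol) defined. Accept strings end in {0,2}, Reject strings end in {1,3}; accept={0,2}.

states=4 start=0 accept={0,2} delta: 0a->1 0b->1 0c->2 1a->2 1b->0 1c->0 2a->0 2b->0 2c->3 3a->0 3b->1 3c->0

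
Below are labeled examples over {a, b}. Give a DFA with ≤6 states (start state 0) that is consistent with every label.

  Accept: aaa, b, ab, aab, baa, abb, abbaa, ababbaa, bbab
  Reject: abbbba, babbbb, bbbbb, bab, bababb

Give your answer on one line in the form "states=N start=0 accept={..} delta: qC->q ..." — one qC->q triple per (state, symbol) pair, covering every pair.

states=5 start=0 accept={0,1,2} delta: 0a->0 0b->1 1a->2 1b->2 2a->0 2b->3 3a->1 3b->4 4a->3 4b->3

State merging on the prefix tree: take the shortest (then alphabetical) example prefix whose next move is undefined and point that move at state 0, else 1, else 2, ...; a target is out if some Accept/Reject pair would then sit in one state with the same input left (inseparable). If every existing state is out, open a new one.
a: 0a undefined. 0a->0: ok.
b: 0b undefined. 0b->0: no, aaa/abbbba meet in 0. Open state 1: 0b->1.
ba: 1a undefined. 1a->0: no, b/bab meet in 1. 1a->1: no, abb/bab meet in 1 with "b" left. Open state 2: 1a->2.
bb: 1b undefined. 1b->0: no, aaa/abbbba meet in 0. 1b->1: no, b/bbbbb meet in 1. 1b->2: ok.
baa: 2a undefined. 2a->0: ok.
bab: 2b undefined. 2b->0: no, aaa/babbbb meet in 0. 2b->1: no, aaa/abbbba meet in 0. 2b->2: no, aaa/abbbba meet in 0. Open state 3: 2b->3.
baba: 3a undefined. 3a->0: no, abb/bababb meet in 2. 3a->1: ok.
babb: 3b undefined. 3b->0: no, aaa/abbbba meet in 0. 3b->1: no, abb/abbbba meet in 2. 3b->2: no, aaa/abbbba meet in 0. 3b->3: no, b/abbbba meet in 1. Open state 4: 3b->4.
babbb: 4b undefined. 4b->0: no, aaa/bbbbb meet in 0. 4b->1: no, b/bbbbb meet in 1. 4b->2: no, abb/bbbbb meet in 2. 4b->3: ok.
ababba: 4a undefined. 4a->0: no, aaa/abbbba meet in 0. 4a->1: no, b/abbbba meet in 1. 4a->2: no, abb/abbbba meet in 2. 4a->3: ok.
All examples now run through 5 states with every (state, symbol) defined. Accept strings end in {0,1,2}, Reject strings end in {3,4}; accept={0,1,2}.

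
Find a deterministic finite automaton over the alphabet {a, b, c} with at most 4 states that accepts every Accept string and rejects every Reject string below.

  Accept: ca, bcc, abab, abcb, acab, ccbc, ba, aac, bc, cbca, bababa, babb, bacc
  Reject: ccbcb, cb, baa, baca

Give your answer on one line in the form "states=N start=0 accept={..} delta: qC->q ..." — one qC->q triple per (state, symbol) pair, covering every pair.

State merging on the prefix tree: take the shortest (then alphabetical) example prefix whose next move is undefined and point that move at state 0, else 1, else 2, ...; a target is out if some Accept/Reject pair would then sit in one state with the same input left (inseparable). If every existing state is out, open a new one.
a: 0a undefined. 0a->0: ok.
b: 0b undefined. 0b->0: no, ca/baca meet in 0 with "ca" left. Open state 1: 0b->1.
c: 0c undefined. 0c->0: no, abcb/ccbcb meet in 1 with "cb" left. 0c->1: ok.
ba: 1a undefined. 1a->0: no, ca/baa meet in 0. 1a->1: no, ca/baa meet in 1. Open state 2: 1a->2.
bc: 1c undefined. 1c->0: no, bcc/ccbcb meet in 1. 1c->1: no, abcb/cb meet in 1 with "b" left. 1c->2: ok.
cb: 1b undefined. 1b->0: ok.
baa: 2a undefined. 2a->0: ok.
bab: 2b undefined. 2b->0: no, abab/ccbcb meet in 0. 2b->1: no, abab/ccbcb meet in 1. 2b->2: ok.
bac: 2c undefined. 2c->0: no, bcc/cb meet in 0. 2c->1: no, ca/baca meet in 2. 2c->2: no, ca/ccbcb meet in 2. Open state 3: 2c->3.
baca: 3a undefined. 3a->0: ok.
bacc: 3c undefined. 3c->0: no, bacc/cb meet in 0. 3c->1: ok.
ccbcb: 3b undefined. 3b->0: ok.
All examples now run through 4 states with every (state, symbol) defined. Accept strings end in {1,2,3}, Reject strings end in {0}; accept={1,2,3}.

states=4 start=0 accept={1,2,3} delta: 0a->0 0b->1 0c->1 1a->2 1b->0 1c->2 2a->0 2b->2 2c->3 3a->0 3b->0 3c->1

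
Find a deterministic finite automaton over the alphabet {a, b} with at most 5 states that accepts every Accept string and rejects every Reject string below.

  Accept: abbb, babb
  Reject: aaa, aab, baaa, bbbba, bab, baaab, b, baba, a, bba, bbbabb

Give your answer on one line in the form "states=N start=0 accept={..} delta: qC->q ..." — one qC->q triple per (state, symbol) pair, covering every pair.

Grow the machine one transition at a time. Run the examples from 0; the earliest place one falls off (shortest prefix, ties alphabetical) gets sent to the lowest-numbered state that keeps every Accept/Reject pair distinguishable — a pair clashes when both reach the same state with identical unread suffix — and to a fresh state only if none does.
a: 0a undefined. 0a->0: ok.
b: 0b undefined. 0b->0: no, abbb/aaa meet in 0. Open state 1: 0b->1.
ba: 1a undefined. 1a->0: ok.
bb: 1b undefined. 1b->0: no, abbb/aab meet in 1. 1b->1: no, abbb/aab meet in 1. Open state 2: 1b->2.
bba: 2a undefined. 2a->0: ok.
bbb: 2b undefined. 2b->0: no, abbb/aaa meet in 0. 2b->1: no, abbb/aab meet in 1. 2b->2: no, abbb/bbbabb meet in 2. Open state 3: 2b->3.
bbba: 3a undefined. 3a->0: no, babb/bbbabb meet in 2. 3a->1: no, abbb/bbbabb meet in 3. 3a->2: ok.
bbbb: 3b undefined. 3b->0: ok.
All examples now run through 4 states with every (state, symbol) defined. Accept strings end in {2,3}, Reject strings end in {0,1}; accept={2,3}.

states=4 start=0 accept={2,3} delta: 0a->0 0b->1 1a->0 1b->2 2a->0 2b->3 3a->2 3b->0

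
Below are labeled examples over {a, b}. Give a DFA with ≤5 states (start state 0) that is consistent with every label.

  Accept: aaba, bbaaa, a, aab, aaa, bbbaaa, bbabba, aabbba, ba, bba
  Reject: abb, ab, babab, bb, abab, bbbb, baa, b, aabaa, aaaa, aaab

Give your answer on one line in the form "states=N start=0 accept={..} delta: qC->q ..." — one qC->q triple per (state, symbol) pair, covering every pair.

states=4 start=0 accept={1,3} delta: 0a->1 0b->0 1a->2 1b->0 2a->1 2b->3 3a->1 3b->0

Fold the examples into a partial DFA from state 0: repeatedly fix the first undefined (state, symbol) met by the shortest-then-alphabetical prefix, trying targets in increasing order and rejecting any under which an Accept and a Reject string meet in one state with the same remainder; add a state when all current targets are rejected. Accepting states are where Accept strings end.
a: 0a undefined. 0a->0: no, a/aaaa meet in 0. Open state 1: 0a->1.
b: 0b undefined. 0b->0: ok.
aa: 1a undefined. 1a->0: no, aab/bb meet in 0. 1a->1: no, bbaaa/baa meet in 1. Open state 2: 1a->2.
ab: 1b undefined. 1b->0: ok.
aaa: 2a undefined. 2a->0: no, bbaaa/abb meet in 0. 2a->1: ok.
aab: 2b undefined. 2b->0: no, aab/abb meet in 0. 2b->1: no, aaba/baa meet in 2. 2b->2: no, aab/baa meet in 2. Open state 3: 2b->3.
aaba: 3a undefined. 3a->0: no, aaba/abb meet in 0. 3a->1: ok.
aabb: 3b undefined. 3b->0: ok.
All examples now run through 4 states with every (state, symbol) defined. Accept strings end in {1,3}, Reject strings end in {0,2}; accept={1,3}.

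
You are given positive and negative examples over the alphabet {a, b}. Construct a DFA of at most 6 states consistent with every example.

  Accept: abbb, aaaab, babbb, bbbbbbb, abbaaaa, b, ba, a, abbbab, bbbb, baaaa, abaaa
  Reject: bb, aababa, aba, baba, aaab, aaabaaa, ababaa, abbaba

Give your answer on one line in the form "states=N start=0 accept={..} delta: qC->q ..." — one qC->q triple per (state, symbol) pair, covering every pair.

states=6 start=0 accept={1,2} delta: 0a->1 0b->1 1a->2 1b->3 2a->3 2b->2 3a->0 3b->4 4a->5 4b->1 5a->3 5b->2

State merging on the prefix tree: take the shortest (then alphabetical) example prefix whose next move is undefined and point that move at state 0, else 1, else 2, ...; a target is out if some Accept/Reject pair would then sit in one state with the same input left (inseparable). If every existing state is out, open a new one.
a: 0a undefined. 0a->0: no, aaaab/aaab meet in 0 with "b" left. Open state 1: 0a->1.
b: 0b undefined. 0b->0: no, bbbbbbb/bb meet in 0. 0b->1: ok.
aa: 1a undefined. 1a->0: no, ba/aababa meet in 0. 1a->1: no, aaaab/bb meet in 1 with "b" left. Open state 2: 1a->2.
ab: 1b undefined. 1b->0: no, abbb/bb meet in 0. 1b->1: no, abbb/bb meet in 1. 1b->2: no, ba/bb meet in 2. Open state 3: 1b->3.
aaa: 2a undefined. 2a->0: no, aaaab/bb meet in 3. 2a->1: no, abaaa/aaabaaa meet in 3 with "aaa" left. 2a->2: no, aaaab/aaab meet in 2 with "b" left. 2a->3: ok.
aab: 2b undefined. 2b->0: no, babbb/bb meet in 3. 2b->1: no, babbb/aaab meet in 3 with "b" left. 2b->2: ok.
aba: 3a undefined. 3a->0: ok.
abb: 3b undefined. 3b->0: no, abbb/aababa meet in 1. 3b->1: no, abbb/bb meet in 3. 3b->2: no, abbb/aaab meet in 2. 3b->3: no, abbb/bb meet in 3. Open state 4: 3b->4.
abba: 4a undefined. 4a->0: no, babbb/aaabaaa meet in 2. 4a->1: no, aaaab/aababa meet in 1. 4a->2: no, babbb/aababa meet in 2. 4a->3: no, aaaab/aaabaaa meet in 1. 4a->4: no, abbaaaa/aababa meet in 4. Open state 5: 4a->5.
abbb: 4b undefined. 4b->0: no, abbb/aba meet in 0. 4b->1: ok.
abbaa: 5a undefined. 5a->0: no, abbb/aaabaaa meet in 1. 5a->1: no, babbb/aaabaaa meet in 2. 5a->2: no, abbaaaa/aba meet in 0. 5a->3: ok.
abbab: 5b undefined. 5b->0: no, abbb/abbaba meet in 1. 5b->1: no, babbb/abbaba meet in 2. 5b->2: ok.
All examples now run through 6 states with every (state, symbol) defined. Accept strings end in {1,2}, Reject strings end in {0,3,4,5}; accept={1,2}.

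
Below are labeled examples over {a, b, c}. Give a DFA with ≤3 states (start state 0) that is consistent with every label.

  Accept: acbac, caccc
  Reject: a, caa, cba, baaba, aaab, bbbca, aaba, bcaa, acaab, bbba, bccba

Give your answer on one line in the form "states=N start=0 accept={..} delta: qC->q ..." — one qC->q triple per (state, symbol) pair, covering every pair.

states=2 start=0 accept={1} delta: 0a->0 0b->0 0c->1 1a->0 1b->0 1c->0

State merging on the prefix tree: take the shortest (then alphabetical) example prefix whose next move is undefined and point that move at state 0, else 1, else 2, ...; a target is out if some Accept/Reject pair would then sit in one state with the same input left (inseparable). If every existing state is out, open a new one.
a: 0a undefined. 0a->0: ok.
b: 0b undefined. 0b->0: ok.
c: 0c undefined. 0c->0: no, acbac/a meet in 0. Open state 1: 0c->1.
ca: 1a undefined. 1a->0: ok.
cb: 1b undefined. 1b->0: ok.
bcc: 1c undefined. 1c->0: ok.
All examples now run through 2 states with every (state, symbol) defined. Accept strings end in {1}, Reject strings end in {0}; accept={1}.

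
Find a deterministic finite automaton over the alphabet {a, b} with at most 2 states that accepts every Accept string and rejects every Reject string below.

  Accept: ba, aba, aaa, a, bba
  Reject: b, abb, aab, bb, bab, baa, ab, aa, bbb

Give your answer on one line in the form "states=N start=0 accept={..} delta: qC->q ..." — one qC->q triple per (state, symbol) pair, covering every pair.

Fold the examples into a partial DFA from state 0: repeatedly fix the first undefined (state, symbol) met by the shortest-then-alphabetical prefix, trying targets in increasing order and rejecting any under which an Accept and a Reject string meet in one state with the same remainder; add a state when all current targets are rejected. Accepting states are where Accept strings end.
a: 0a undefined. 0a->0: no, aaa/aa meet in 0. Open state 1: 0a->1.
b: 0b undefined. 0b->0: ok.
aa: 1a undefined. 1a->0: ok.
ab: 1b undefined. 1b->0: ok.
All examples now run through 2 states with every (state, symbol) defined. Accept strings end in {1}, Reject strings end in {0}; accept={1}.

states=2 start=0 accept={1} delta: 0a->1 0b->0 1a->0 1b->0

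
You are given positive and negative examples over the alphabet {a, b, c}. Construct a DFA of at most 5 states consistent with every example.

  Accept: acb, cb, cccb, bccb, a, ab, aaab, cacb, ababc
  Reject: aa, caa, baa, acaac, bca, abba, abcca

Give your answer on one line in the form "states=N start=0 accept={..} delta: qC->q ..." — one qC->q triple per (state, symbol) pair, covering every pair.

states=3 start=0 accept={0,1} delta: 0a->1 0b->0 0c->1 1a->2 1b->1 1c->0 2a->2 2b->0 2c->2

State merging on the prefix tree: take the shortest (then alphabetical) example prefix whose next move is undefined and point that move at state 0, else 1, else 2, ...; a target is out if some Accept/Reject pair would then sit in one state with the same input left (inseparable). If every existing state is out, open a new one.
a: 0a undefined. 0a->0: no, a/aa meet in 0. Open state 1: 0a->1.
b: 0b undefined. 0b->0: ok.
c: 0c undefined. 0c->0: no, a/bca meet in 1. 0c->1: ok.
aa: 1a undefined. 1a->0: no, a/caa meet in 1. 1a->1: no, a/aa meet in 1. Open state 2: 1a->2.
ab: 1b undefined. 1b->0: no, a/abba meet in 1. 1b->1: ok.
ac: 1c undefined. 1c->0: ok.
aaa: 2a undefined. 2a->0: no, acb/caa meet in 0. 2a->1: no, cb/caa meet in 1. 2a->2: ok.
cac: 2c undefined. 2c->0: no, acb/acaac meet in 0. 2c->1: no, cb/acaac meet in 1. 2c->2: ok.
aaab: 2b undefined. 2b->0: ok.
All examples now run through 3 states with every (state, symbol) defined. Accept strings end in {0,1}, Reject strings end in {2}; accept={0,1}.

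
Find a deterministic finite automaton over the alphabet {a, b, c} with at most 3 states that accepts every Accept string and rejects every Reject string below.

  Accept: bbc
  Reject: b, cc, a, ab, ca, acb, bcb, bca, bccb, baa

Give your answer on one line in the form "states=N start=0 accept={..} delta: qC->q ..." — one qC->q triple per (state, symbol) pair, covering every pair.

states=2 start=0 accept={1} delta: 0a->0 0b->0 0c->1 1a->0 1b->0 1c->0

Fold the examples into a partial DFA from state 0: repeatedly fix the first undefined (state, symbol) met by the shortest-then-alphabetical prefix, trying targets in increasing order and rejecting any under which an Accept and a Reject string meet in one state with the same remainder; add a state when all current targets are rejected. Accepting states are where Accept strings end.
a: 0a undefined. 0a->0: ok.
b: 0b undefined. 0b->0: ok.
c: 0c undefined. 0c->0: no, bbc/b meet in 0. Open state 1: 0c->1.
ca: 1a undefined. 1a->0: ok.
cc: 1c undefined. 1c->0: ok.
acb: 1b undefined. 1b->0: ok.
All examples now run through 2 states with every (state, symbol) defined. Accept strings end in {1}, Reject strings end in {0}; accept={1}.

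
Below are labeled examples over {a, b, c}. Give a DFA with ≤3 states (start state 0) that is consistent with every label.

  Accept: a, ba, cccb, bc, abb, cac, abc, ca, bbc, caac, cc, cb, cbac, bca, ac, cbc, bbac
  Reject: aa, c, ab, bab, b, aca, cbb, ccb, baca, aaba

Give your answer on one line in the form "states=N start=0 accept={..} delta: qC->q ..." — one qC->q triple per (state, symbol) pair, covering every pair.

states=3 start=0 accept={0,1} delta: 0a->1 0b->2 0c->2 1a->2 1b->2 1c->1 2a->1 2b->1 2c->0

State merging on the prefix tree: take the shortest (then alphabetical) example prefix whose next move is undefined and point that move at state 0, else 1, else 2, ...; a target is out if some Accept/Reject pair would then sit in one state with the same input left (inseparable). If every existing state is out, open a new one.
a: 0a undefined. 0a->0: no, a/aa meet in 0. Open state 1: 0a->1.
b: 0b undefined. 0b->0: no, bc/c meet in 0 with "c" left. 0b->1: no, a/b meet in 1. Open state 2: 0b->2.
c: 0c undefined. 0c->0: no, cccb/b meet in 2. 0c->1: no, a/c meet in 1. 0c->2: ok.
aa: 1a undefined. 1a->0: no, ba/aaba meet in 2 with "a" left. 1a->1: no, a/aa meet in 1. 1a->2: ok.
ab: 1b undefined. 1b->0: no, abb/aa meet in 2. 1b->1: no, a/ab meet in 1. 1b->2: ok.
ac: 1c undefined. 1c->0: no, a/aca meet in 1. 1c->1: ok.
ba: 2a undefined. 2a->0: no, ba/baca meet in 0. 2a->1: ok.
bb: 2b undefined. 2b->0: no, a/aaba meet in 1. 2b->1: ok.
bc: 2c undefined. 2c->0: ok.
All examples now run through 3 states with every (state, symbol) defined. Accept strings end in {0,1}, Reject strings end in {2}; accept={0,1}.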